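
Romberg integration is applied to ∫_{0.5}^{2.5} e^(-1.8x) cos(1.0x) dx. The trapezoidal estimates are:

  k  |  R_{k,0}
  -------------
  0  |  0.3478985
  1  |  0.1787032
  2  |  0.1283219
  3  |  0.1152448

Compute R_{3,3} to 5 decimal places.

Richardson extrapolation on the trapezoidal column (denominator 4−1=3):
R_{1,1} = 0.1787032 + (0.1787032 − 0.3478985)/3 = 0.1223048
R_{2,1} = 0.1283219 + (0.1283219 − 0.1787032)/3 = 0.1115281
R_{3,1} = (4·0.1152448 − 0.1283219) / 3 = 0.1108858
R_{2,2} = 0.1115281 + (0.1115281 − 0.1223048)/15 = 0.1108097
R_{3,2} = (16·0.1108858 − 0.1115281) / 15 = 0.1108430
R_{3,3} = (64·0.1108430 − 0.1108097) / 63 = 0.1108435

0.11084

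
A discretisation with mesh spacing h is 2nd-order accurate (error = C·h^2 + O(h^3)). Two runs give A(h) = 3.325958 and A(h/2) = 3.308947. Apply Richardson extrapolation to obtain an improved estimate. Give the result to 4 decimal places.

3.3033

The leading error scales as h^2; refining by a factor of 2 reduces it by 2^2 = 4.
Extrapolated value = (4·A(h/2) − A(h)) / (4 − 1)
= (4·3.308947 − 3.325958) / 3
= 9.909830 / 3 = 3.303277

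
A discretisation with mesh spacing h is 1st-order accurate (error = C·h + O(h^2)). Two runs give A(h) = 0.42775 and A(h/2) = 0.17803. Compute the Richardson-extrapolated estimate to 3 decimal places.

The leading error scales as h; refining by a factor of 2 reduces it by 2^1 = 2.
Extrapolated value = (2·A(h/2) − A(h)) / (2 − 1)
= (2·0.17803 − 0.42775) / 1
= -0.07169 / 1 = -0.07169

-0.072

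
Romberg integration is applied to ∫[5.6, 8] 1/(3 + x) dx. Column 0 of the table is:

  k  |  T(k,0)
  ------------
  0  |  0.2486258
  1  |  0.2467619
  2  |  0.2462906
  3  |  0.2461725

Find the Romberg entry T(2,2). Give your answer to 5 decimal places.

0.24613

T(1,1) = (4·0.2467619 − 0.2486258) / 3 = 0.2461406
T(2,1) = (4·0.2462906 − 0.2467619) / 3 = 0.2461335
T(2,2) = (16·0.2461335 − 0.2461406) / 15 = 0.2461330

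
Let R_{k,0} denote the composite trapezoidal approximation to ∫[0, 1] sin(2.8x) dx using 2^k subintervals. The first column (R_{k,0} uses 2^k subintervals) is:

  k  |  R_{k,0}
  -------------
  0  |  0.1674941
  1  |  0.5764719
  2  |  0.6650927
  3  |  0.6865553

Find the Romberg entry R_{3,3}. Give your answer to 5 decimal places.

Richardson extrapolation on the trapezoidal column (denominator 4−1=3):
R_{1,1} = 0.5764719 + (0.5764719 − 0.1674941)/3 = 0.7127978
R_{2,1} = (4·0.6650927 − 0.5764719) / 3 = 0.6946330
R_{3,1} = (4·0.6865553 − 0.6650927) / 3 = 0.6937095
R_{2,2} = 0.6946330 + (0.6946330 − 0.7127978)/15 = 0.6934220
R_{3,2} = (16·0.6937095 − 0.6946330) / 15 = 0.6936479
R_{3,3} = (64·0.6936479 − 0.6934220) / 63 = 0.6936515

0.69365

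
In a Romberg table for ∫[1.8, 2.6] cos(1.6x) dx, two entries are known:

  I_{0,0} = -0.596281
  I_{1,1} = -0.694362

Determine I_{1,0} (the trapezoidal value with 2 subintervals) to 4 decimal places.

From I_{1,1} = (4·I_{1,0} − I_{0,0})/3, solve for I_{1,0}:
4·I_{1,0} = 3·(-0.694362) + (-0.596281) = -2.679367
I_{1,0} = -0.669842

-0.6698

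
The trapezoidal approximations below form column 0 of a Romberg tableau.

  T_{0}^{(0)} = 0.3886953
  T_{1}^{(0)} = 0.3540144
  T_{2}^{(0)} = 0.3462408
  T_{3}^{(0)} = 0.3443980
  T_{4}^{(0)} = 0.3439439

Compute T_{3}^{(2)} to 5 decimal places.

0.34379

T_{2}^{(1)} = (4·0.3462408 − 0.3540144) / 3 = 0.3436496
T_{3}^{(1)} = (4·0.3443980 − 0.3462408) / 3 = 0.3437837
T_{3}^{(2)} = (16·0.3437837 − 0.3436496) / 15 = 0.3437926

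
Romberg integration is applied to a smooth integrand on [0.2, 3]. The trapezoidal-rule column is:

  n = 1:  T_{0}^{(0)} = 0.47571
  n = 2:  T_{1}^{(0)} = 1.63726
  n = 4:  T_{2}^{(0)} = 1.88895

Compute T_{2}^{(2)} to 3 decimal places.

Richardson extrapolation on the trapezoidal column (denominator 4−1=3):
T_{1}^{(1)} = 1.63726 + (1.63726 − 0.47571)/3 = 2.02444
T_{2}^{(1)} = (4·1.88895 − 1.63726) / 3 = 1.97285
T_{2}^{(2)} = (16·1.97285 − 2.02444) / 15 = 1.96941

1.969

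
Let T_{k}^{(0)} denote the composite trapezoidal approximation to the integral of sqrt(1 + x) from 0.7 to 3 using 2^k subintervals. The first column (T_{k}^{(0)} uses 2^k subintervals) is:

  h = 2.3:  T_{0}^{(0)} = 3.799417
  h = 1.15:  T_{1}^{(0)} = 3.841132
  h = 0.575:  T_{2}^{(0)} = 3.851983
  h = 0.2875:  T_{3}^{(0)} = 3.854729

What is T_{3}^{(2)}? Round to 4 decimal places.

3.8556

Richardson extrapolation on the trapezoidal column (denominator 4−1=3):
T_{2}^{(1)} = (4·3.851983 − 3.841132) / 3 = 3.855600
T_{3}^{(1)} = (4·3.854729 − 3.851983) / 3 = 3.855644
T_{3}^{(2)} = 3.855644 + (3.855644 − 3.855600)/15 = 3.855647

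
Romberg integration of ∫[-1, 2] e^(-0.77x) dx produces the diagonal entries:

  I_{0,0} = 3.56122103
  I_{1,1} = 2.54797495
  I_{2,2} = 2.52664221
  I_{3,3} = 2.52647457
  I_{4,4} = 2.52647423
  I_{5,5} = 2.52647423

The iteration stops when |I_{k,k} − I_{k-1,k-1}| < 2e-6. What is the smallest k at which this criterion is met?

k = 4

|I_{1,1} − I_{0,0}| = 1.01324608 ≥ 2e-6
|I_{2,2} − I_{1,1}| = 0.02133274 ≥ 2e-6
|I_{3,3} − I_{2,2}| = 0.00016764 ≥ 2e-6
|I_{4,4} − I_{3,3}| = 0.00000034 < 2e-6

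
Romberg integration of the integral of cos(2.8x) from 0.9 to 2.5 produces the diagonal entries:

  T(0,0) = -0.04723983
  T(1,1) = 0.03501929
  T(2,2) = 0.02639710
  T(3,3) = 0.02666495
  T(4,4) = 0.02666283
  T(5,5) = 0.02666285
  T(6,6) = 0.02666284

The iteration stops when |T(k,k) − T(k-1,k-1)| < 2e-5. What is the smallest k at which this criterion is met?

k = 4

|T(1,1) − T(0,0)| = 0.08225912 ≥ 2e-5
|T(2,2) − T(1,1)| = 0.00862219 ≥ 2e-5
|T(3,3) − T(2,2)| = 0.00026785 ≥ 2e-5
|T(4,4) − T(3,3)| = 0.00000212 < 2e-5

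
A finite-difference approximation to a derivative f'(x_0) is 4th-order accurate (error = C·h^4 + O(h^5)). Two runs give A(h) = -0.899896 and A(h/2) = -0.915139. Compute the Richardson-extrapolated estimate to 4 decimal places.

-0.9162

The leading error scales as h^4; refining by a factor of 2 reduces it by 2^4 = 16.
Extrapolated value = (16·A(h/2) − A(h)) / (16 − 1)
= (16·(-0.915139) − (-0.899896)) / 15
= -13.742328 / 15 = -0.916155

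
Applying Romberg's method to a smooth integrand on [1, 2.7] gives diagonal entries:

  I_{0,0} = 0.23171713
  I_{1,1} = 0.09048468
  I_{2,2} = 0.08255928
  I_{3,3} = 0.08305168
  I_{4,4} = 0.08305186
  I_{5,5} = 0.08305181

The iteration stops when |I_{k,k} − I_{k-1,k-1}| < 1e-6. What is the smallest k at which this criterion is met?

k = 4

|I_{1,1} − I_{0,0}| = 0.14123245 ≥ 1e-6
|I_{2,2} − I_{1,1}| = 0.00792540 ≥ 1e-6
|I_{3,3} − I_{2,2}| = 0.00049240 ≥ 1e-6
|I_{4,4} − I_{3,3}| = 0.00000018 < 1e-6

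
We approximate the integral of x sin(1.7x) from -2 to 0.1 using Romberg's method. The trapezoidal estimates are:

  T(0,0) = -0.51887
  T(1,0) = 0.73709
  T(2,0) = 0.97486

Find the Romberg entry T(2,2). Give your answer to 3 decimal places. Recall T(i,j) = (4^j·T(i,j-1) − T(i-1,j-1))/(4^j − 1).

Richardson extrapolation on the trapezoidal column (denominator 4−1=3):
T(1,1) = 0.73709 + (0.73709 − (-0.51887))/3 = 1.15574
T(2,1) = 0.97486 + (0.97486 − 0.73709)/3 = 1.05412
T(2,2) = (16·1.05412 − 1.15574) / 15 = 1.04735
(Column j=1 coincides with Simpson's rule on the same nodes.)

1.047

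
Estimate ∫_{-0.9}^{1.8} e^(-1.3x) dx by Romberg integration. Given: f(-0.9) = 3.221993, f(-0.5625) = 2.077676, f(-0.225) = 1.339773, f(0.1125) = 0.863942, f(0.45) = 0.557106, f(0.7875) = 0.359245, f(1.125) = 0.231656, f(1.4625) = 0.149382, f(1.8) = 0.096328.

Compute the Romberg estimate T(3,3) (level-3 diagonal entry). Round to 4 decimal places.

2.4044

T(0,0) (trapezoid, 1 panel, h=2.7000): 4.479733
T(1,0) (trapezoid, 2 panels, h=1.3500): 2.991960
T(2,0) (trapezoid, 4 panels, h=0.6750): 2.556694
T(3,0) (trapezoid, 8 panels, h=0.3375): 2.442805
T(1,1) = 2.991960 + (2.991960 − 4.479733)/3 = 2.496036
T(2,1) = 2.556694 + (2.556694 − 2.991960)/3 = 2.411605
T(3,1) = 2.442805 + (2.442805 − 2.556694)/3 = 2.404842
T(2,2) = 2.411605 + (2.411605 − 2.496036)/15 = 2.405976
T(3,2) = 2.404842 + (2.404842 − 2.411605)/15 = 2.404391
T(3,3) = 2.404391 + (2.404391 − 2.405976)/63 = 2.404366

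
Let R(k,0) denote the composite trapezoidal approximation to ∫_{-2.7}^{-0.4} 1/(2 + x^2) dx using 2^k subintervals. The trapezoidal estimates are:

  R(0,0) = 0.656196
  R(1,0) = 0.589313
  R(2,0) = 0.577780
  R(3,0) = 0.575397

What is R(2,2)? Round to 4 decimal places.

0.5744

Richardson extrapolation on the trapezoidal column (denominator 4−1=3):
R(1,1) = 0.589313 + (0.589313 − 0.656196)/3 = 0.567019
R(2,1) = (4·0.577780 − 0.589313) / 3 = 0.573936
R(2,2) = (16·0.573936 − 0.567019) / 15 = 0.574397
(Column j=1 coincides with Simpson's rule on the same nodes.)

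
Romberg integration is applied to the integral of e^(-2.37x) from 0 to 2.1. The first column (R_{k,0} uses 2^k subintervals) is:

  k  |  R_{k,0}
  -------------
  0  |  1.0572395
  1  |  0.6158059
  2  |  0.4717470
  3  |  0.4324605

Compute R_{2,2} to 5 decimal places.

0.42073

R_{1,1} = (4·0.6158059 − 1.0572395) / 3 = 0.4686614
R_{2,1} = (4·0.4717470 − 0.6158059) / 3 = 0.4237274
R_{2,2} = (16·0.4237274 − 0.4686614) / 15 = 0.4207318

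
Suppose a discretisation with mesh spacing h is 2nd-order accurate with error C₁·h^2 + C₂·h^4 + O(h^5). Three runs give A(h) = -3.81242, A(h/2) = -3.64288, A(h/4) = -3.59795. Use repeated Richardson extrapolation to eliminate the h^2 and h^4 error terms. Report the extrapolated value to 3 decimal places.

First eliminate the h^2 term (factor 2^2 = 4):
  B₁ = (4·(-3.64288) − (-3.81242))/3 = -3.58637
  B₂ = (4·(-3.59795) − (-3.64288))/3 = -3.58297
Then eliminate the h^4 term (factor 2^4 = 16):
  (16·(-3.58297) − (-3.58637))/15 = -3.58274

-3.583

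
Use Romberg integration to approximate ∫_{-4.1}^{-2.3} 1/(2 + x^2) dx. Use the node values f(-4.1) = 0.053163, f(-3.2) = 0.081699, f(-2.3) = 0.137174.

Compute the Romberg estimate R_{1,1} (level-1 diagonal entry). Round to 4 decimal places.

0.1551

R_{0,0} (trapezoid, 1 panel, h=1.8000): 0.171303
R_{1,0} (trapezoid, 2 panels, h=0.9000): 0.159181
R_{1,1} = 0.159181 + (0.159181 − 0.171303)/3 = 0.155140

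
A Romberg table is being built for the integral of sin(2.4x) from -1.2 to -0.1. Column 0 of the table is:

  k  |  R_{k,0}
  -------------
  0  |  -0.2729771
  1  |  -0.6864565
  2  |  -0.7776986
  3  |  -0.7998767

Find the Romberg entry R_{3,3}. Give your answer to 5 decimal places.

-0.80722

Richardson extrapolation on the trapezoidal column (denominator 4−1=3):
R_{1,1} = -0.6864565 + (-0.6864565 − (-0.2729771))/3 = -0.8242830
R_{2,1} = (4·(-0.7776986) − (-0.6864565)) / 3 = -0.8081126
R_{3,1} = -0.7998767 + (-0.7998767 − (-0.7776986))/3 = -0.8072694
R_{2,2} = (16·(-0.8081126) − (-0.8242830)) / 15 = -0.8070346
R_{3,2} = (16·(-0.8072694) − (-0.8081126)) / 15 = -0.8072132
R_{3,3} = -0.8072132 + (-0.8072132 − (-0.8070346))/63 = -0.8072160
(Column j=1 coincides with Simpson's rule on the same nodes.)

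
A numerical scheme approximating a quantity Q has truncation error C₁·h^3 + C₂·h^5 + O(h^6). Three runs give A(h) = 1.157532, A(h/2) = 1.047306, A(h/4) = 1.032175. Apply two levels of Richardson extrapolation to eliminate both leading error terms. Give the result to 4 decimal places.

1.0300

First eliminate the h^3 term (factor 2^3 = 8):
  B₁ = (8·1.047306 − 1.157532)/7 = 1.031559
  B₂ = (8·1.032175 − 1.047306)/7 = 1.030013
Then eliminate the h^5 term (factor 2^5 = 32):
  (32·1.030013 − 1.031559)/31 = 1.029963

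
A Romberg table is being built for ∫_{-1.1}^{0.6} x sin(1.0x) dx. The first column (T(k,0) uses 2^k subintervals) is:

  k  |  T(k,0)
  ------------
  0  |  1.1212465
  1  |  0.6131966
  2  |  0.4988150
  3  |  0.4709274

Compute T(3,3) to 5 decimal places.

0.46169

T(1,1) = 0.6131966 + (0.6131966 − 1.1212465)/3 = 0.4438466
T(2,1) = 0.4988150 + (0.4988150 − 0.6131966)/3 = 0.4606878
T(3,1) = (4·0.4709274 − 0.4988150) / 3 = 0.4616315
T(2,2) = (16·0.4606878 − 0.4438466) / 15 = 0.4618105
T(3,2) = 0.4616315 + (0.4616315 − 0.4606878)/15 = 0.4616944
T(3,3) = 0.4616944 + (0.4616944 − 0.4618105)/63 = 0.4616926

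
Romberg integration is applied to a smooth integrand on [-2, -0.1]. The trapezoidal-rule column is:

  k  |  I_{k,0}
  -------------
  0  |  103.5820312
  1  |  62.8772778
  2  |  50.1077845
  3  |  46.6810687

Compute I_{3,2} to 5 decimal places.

45.51800

I_{2,1} = 50.1077845 + (50.1077845 − 62.8772778)/3 = 45.8512867
I_{3,1} = 46.6810687 + (46.6810687 − 50.1077845)/3 = 45.5388301
I_{3,2} = (16·45.5388301 − 45.8512867) / 15 = 45.5179997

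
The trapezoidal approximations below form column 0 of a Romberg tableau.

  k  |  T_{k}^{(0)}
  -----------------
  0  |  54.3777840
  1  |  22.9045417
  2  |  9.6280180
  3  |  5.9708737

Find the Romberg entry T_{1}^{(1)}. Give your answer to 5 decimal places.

T_{1}^{(1)} = (4·22.9045417 − 54.3777840) / 3 = 12.4134609

12.41346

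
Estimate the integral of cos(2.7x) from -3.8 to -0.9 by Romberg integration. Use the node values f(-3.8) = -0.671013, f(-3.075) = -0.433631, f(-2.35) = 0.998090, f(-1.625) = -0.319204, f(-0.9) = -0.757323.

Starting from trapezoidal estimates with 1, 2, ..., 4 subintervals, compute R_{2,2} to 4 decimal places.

-0.7125

R_{0,0} (trapezoid, 1 panel, h=2.9000): -2.071087
R_{1,0} (trapezoid, 2 panels, h=1.4500): 0.411687
R_{2,0} (trapezoid, 4 panels, h=0.7250): -0.339962
R_{1,1} = 0.411687 + (0.411687 − (-2.071087))/3 = 1.239278
R_{2,1} = -0.339962 + (-0.339962 − 0.411687)/3 = -0.590512
R_{2,2} = -0.590512 + (-0.590512 − 1.239278)/15 = -0.712498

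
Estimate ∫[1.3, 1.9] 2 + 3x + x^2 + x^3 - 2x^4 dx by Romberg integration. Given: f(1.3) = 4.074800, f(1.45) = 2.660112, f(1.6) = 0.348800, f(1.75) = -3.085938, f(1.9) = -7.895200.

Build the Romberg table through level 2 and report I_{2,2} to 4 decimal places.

I_{0,0} (trapezoid, 1 panel, h=0.6000): -1.146120
I_{1,0} (trapezoid, 2 panels, h=0.3000): -0.468420
I_{2,0} (trapezoid, 4 panels, h=0.1500): -0.298084
I_{1,1} = -0.468420 + (-0.468420 − (-1.146120))/3 = -0.242520
I_{2,1} = -0.298084 + (-0.298084 − (-0.468420))/3 = -0.241305
I_{2,2} = -0.241305 + (-0.241305 − (-0.242520))/15 = -0.241224

-0.2412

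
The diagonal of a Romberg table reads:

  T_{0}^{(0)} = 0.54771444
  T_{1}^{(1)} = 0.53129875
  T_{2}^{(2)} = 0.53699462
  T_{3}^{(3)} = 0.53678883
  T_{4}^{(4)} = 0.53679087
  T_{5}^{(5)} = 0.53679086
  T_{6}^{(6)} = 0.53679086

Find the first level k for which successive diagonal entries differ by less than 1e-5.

k = 4

|T_{1}^{(1)} − T_{0}^{(0)}| = 0.01641569 ≥ 1e-5
|T_{2}^{(2)} − T_{1}^{(1)}| = 0.00569587 ≥ 1e-5
|T_{3}^{(3)} − T_{2}^{(2)}| = 0.00020579 ≥ 1e-5
|T_{4}^{(4)} − T_{3}^{(3)}| = 0.00000204 < 1e-5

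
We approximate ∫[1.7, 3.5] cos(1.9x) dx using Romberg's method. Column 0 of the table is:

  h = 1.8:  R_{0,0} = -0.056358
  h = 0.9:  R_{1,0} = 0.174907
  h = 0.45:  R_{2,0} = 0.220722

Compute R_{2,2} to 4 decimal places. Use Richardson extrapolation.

0.2349

Richardson extrapolation on the trapezoidal column (denominator 4−1=3):
R_{1,1} = 0.174907 + (0.174907 − (-0.056358))/3 = 0.251995
R_{2,1} = 0.220722 + (0.220722 − 0.174907)/3 = 0.235994
R_{2,2} = 0.235994 + (0.235994 − 0.251995)/15 = 0.234927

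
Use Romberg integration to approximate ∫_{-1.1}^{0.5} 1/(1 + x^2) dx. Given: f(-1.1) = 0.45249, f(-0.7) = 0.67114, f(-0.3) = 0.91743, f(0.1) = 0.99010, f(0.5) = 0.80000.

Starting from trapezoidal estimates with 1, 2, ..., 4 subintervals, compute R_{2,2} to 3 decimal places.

1.297

R_{0,0} (trapezoid, 1 panel, h=1.6000): 1.00199
R_{1,0} (trapezoid, 2 panels, h=0.8000): 1.23494
R_{2,0} (trapezoid, 4 panels, h=0.4000): 1.28197
R_{1,1} = 1.23494 + (1.23494 − 1.00199)/3 = 1.31259
R_{2,1} = 1.28197 + (1.28197 − 1.23494)/3 = 1.29765
R_{2,2} = 1.29765 + (1.29765 − 1.31259)/15 = 1.29665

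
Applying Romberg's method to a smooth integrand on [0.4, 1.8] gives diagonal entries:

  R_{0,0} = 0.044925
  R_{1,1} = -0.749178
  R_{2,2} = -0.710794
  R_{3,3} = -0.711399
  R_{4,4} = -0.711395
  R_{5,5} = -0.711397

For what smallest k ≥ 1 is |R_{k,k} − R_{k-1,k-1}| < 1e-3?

|R_{1,1} − R_{0,0}| = 0.794103 ≥ 1e-3
|R_{2,2} − R_{1,1}| = 0.038384 ≥ 1e-3
|R_{3,3} − R_{2,2}| = 0.000605 < 1e-3

k = 3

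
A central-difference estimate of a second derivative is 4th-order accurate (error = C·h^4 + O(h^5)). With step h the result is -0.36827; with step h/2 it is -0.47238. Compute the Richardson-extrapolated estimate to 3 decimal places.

-0.479

Extrapolated value = (16·A(h/2) − A(h)) / (16 − 1)
= (16·(-0.47238) − (-0.36827)) / 15
= -7.18981 / 15 = -0.47932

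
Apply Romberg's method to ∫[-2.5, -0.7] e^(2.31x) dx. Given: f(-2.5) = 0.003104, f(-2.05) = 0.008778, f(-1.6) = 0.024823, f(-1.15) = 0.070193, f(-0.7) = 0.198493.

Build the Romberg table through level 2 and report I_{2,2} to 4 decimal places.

I_{0,0} (trapezoid, 1 panel, h=1.8000): 0.181437
I_{1,0} (trapezoid, 2 panels, h=0.9000): 0.113059
I_{2,0} (trapezoid, 4 panels, h=0.4500): 0.092067
I_{1,1} = 0.113059 + (0.113059 − 0.181437)/3 = 0.090266
I_{2,1} = 0.092067 + (0.092067 − 0.113059)/3 = 0.085070
I_{2,2} = 0.085070 + (0.085070 − 0.090266)/15 = 0.084724

0.0847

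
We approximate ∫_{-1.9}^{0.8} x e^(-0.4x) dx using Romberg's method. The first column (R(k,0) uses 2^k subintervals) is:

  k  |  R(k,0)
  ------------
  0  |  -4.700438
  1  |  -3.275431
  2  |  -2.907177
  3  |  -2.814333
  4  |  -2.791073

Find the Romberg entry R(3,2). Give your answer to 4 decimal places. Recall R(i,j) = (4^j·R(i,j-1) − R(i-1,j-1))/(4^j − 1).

Richardson extrapolation on the trapezoidal column (denominator 4−1=3):
R(2,1) = -2.907177 + (-2.907177 − (-3.275431))/3 = -2.784426
R(3,1) = -2.814333 + (-2.814333 − (-2.907177))/3 = -2.783385
R(3,2) = -2.783385 + (-2.783385 − (-2.784426))/15 = -2.783316

-2.7833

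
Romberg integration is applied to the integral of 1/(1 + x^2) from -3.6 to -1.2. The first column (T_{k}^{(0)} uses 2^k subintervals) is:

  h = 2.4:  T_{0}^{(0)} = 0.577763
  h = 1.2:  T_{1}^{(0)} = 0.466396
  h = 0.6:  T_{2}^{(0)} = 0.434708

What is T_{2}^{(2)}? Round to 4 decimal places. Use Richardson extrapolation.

T_{1}^{(1)} = (4·0.466396 − 0.577763) / 3 = 0.429274
T_{2}^{(1)} = 0.434708 + (0.434708 − 0.466396)/3 = 0.424145
T_{2}^{(2)} = 0.424145 + (0.424145 − 0.429274)/15 = 0.423803

0.4238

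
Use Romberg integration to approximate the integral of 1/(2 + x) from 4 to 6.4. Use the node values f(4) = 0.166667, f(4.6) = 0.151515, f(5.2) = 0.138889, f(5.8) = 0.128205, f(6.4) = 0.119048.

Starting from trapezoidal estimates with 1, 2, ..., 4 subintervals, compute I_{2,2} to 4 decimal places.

I_{0,0} (trapezoid, 1 panel, h=2.4000): 0.342858
I_{1,0} (trapezoid, 2 panels, h=1.2000): 0.338096
I_{2,0} (trapezoid, 4 panels, h=0.6000): 0.336880
I_{1,1} = 0.338096 + (0.338096 − 0.342858)/3 = 0.336509
I_{2,1} = 0.336880 + (0.336880 − 0.338096)/3 = 0.336475
I_{2,2} = 0.336475 + (0.336475 − 0.336509)/15 = 0.336473

0.3365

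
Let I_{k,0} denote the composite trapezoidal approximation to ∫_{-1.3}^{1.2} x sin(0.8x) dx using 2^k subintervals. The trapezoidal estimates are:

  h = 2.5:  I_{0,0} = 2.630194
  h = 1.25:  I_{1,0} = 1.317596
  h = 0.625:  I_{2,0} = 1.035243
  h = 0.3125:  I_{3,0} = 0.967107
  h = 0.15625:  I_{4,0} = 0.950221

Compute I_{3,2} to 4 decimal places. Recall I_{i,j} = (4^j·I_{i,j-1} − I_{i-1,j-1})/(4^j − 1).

Richardson extrapolation on the trapezoidal column (denominator 4−1=3):
I_{2,1} = 1.035243 + (1.035243 − 1.317596)/3 = 0.941125
I_{3,1} = (4·0.967107 − 1.035243) / 3 = 0.944395
I_{3,2} = 0.944395 + (0.944395 − 0.941125)/15 = 0.944613

0.9446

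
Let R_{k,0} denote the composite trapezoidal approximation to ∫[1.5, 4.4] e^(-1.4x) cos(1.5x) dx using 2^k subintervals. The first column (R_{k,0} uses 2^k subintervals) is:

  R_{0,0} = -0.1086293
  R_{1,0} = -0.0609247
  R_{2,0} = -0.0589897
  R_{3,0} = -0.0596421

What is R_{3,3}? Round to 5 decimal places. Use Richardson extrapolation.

Richardson extrapolation on the trapezoidal column (denominator 4−1=3):
R_{1,1} = -0.0609247 + (-0.0609247 − (-0.1086293))/3 = -0.0450232
R_{2,1} = (4·(-0.0589897) − (-0.0609247)) / 3 = -0.0583447
R_{3,1} = -0.0596421 + (-0.0596421 − (-0.0589897))/3 = -0.0598596
R_{2,2} = -0.0583447 + (-0.0583447 − (-0.0450232))/15 = -0.0592328
R_{3,2} = (16·(-0.0598596) − (-0.0583447)) / 15 = -0.0599606
R_{3,3} = (64·(-0.0599606) − (-0.0592328)) / 63 = -0.0599722

-0.05997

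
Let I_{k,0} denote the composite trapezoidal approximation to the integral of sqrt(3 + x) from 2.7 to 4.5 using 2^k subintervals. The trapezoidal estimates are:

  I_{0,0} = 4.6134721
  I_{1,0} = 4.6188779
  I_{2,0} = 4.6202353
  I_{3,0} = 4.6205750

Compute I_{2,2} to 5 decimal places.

Richardson extrapolation on the trapezoidal column (denominator 4−1=3):
I_{1,1} = (4·4.6188779 − 4.6134721) / 3 = 4.6206798
I_{2,1} = 4.6202353 + (4.6202353 − 4.6188779)/3 = 4.6206878
I_{2,2} = (16·4.6206878 − 4.6206798) / 15 = 4.6206883

4.62069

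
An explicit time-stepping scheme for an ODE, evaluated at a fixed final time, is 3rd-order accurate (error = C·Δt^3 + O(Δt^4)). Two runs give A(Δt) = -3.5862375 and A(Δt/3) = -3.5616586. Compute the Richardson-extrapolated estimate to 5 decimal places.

The leading error scales as Δt^3; refining by a factor of 3 reduces it by 3^3 = 27.
Extrapolated value = (27·A(Δt/3) − A(Δt)) / (27 − 1)
= (27·(-3.5616586) − (-3.5862375)) / 26
= -92.5785447 / 26 = -3.5607133

-3.56071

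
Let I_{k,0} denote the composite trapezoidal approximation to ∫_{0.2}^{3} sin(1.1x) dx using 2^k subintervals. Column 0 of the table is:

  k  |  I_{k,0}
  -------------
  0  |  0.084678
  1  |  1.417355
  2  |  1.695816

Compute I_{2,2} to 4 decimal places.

I_{1,1} = 1.417355 + (1.417355 − 0.084678)/3 = 1.861581
I_{2,1} = 1.695816 + (1.695816 − 1.417355)/3 = 1.788636
I_{2,2} = (16·1.788636 − 1.861581) / 15 = 1.783773

1.7838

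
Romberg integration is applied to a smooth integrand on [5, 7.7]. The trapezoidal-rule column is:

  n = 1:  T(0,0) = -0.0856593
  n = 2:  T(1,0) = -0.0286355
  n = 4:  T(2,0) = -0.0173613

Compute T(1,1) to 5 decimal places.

-0.00963

Richardson extrapolation on the trapezoidal column (denominator 4−1=3):
T(1,1) = (4·(-0.0286355) − (-0.0856593)) / 3 = -0.0096276
(Column j=1 coincides with Simpson's rule on the same nodes.)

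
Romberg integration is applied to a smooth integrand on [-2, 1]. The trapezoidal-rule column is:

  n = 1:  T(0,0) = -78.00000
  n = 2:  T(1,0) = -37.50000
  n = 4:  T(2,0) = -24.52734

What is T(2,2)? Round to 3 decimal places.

-19.950

Richardson extrapolation on the trapezoidal column (denominator 4−1=3):
T(1,1) = (4·(-37.50000) − (-78.00000)) / 3 = -24.00000
T(2,1) = (4·(-24.52734) − (-37.50000)) / 3 = -20.20312
T(2,2) = (16·(-20.20312) − (-24.00000)) / 15 = -19.94999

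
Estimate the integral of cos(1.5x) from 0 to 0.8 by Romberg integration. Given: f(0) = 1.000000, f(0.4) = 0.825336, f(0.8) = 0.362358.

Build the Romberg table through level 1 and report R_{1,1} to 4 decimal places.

R_{0,0} (trapezoid, 1 panel, h=0.8000): 0.544943
R_{1,0} (trapezoid, 2 panels, h=0.4000): 0.602606
R_{1,1} = 0.602606 + (0.602606 − 0.544943)/3 = 0.621827

0.6218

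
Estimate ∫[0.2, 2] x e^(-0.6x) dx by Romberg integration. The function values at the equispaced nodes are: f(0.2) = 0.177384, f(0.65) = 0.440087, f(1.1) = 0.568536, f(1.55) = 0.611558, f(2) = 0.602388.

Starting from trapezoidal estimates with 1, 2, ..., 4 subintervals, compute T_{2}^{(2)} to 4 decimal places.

0.9187

T_{0}^{(0)} (trapezoid, 1 panel, h=1.8000): 0.701795
T_{1}^{(0)} (trapezoid, 2 panels, h=0.9000): 0.862580
T_{2}^{(0)} (trapezoid, 4 panels, h=0.4500): 0.904530
T_{1}^{(1)} = 0.862580 + (0.862580 − 0.701795)/3 = 0.916175
T_{2}^{(1)} = 0.904530 + (0.904530 − 0.862580)/3 = 0.918513
T_{2}^{(2)} = 0.918513 + (0.918513 − 0.916175)/15 = 0.918669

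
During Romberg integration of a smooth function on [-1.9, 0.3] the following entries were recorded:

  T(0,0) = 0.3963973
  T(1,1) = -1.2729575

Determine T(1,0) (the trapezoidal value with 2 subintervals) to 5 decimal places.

-0.85562

From T(1,1) = (4·T(1,0) − T(0,0))/3, solve for T(1,0):
4·T(1,0) = 3·(-1.2729575) + 0.3963973 = -3.4224752
T(1,0) = -0.8556188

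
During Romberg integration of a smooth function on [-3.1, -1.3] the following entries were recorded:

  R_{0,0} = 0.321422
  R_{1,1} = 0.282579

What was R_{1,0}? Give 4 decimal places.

From R_{1,1} = (4·R_{1,0} − R_{0,0})/3, solve for R_{1,0}:
4·R_{1,0} = 3·0.282579 + 0.321422 = 1.169159
R_{1,0} = 0.292290

0.2923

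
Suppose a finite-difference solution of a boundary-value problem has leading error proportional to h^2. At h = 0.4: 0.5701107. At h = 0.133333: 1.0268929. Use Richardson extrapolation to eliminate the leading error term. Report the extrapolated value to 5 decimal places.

1.08399

Extrapolated value = (9·A(h/3) − A(h)) / (9 − 1)
= (9·1.0268929 − 0.5701107) / 8
= 8.6719254 / 8 = 1.0839907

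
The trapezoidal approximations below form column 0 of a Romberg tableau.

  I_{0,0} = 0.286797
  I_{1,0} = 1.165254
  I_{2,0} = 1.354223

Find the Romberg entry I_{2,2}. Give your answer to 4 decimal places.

I_{1,1} = (4·1.165254 − 0.286797) / 3 = 1.458073
I_{2,1} = (4·1.354223 − 1.165254) / 3 = 1.417213
I_{2,2} = 1.417213 + (1.417213 − 1.458073)/15 = 1.414489

1.4145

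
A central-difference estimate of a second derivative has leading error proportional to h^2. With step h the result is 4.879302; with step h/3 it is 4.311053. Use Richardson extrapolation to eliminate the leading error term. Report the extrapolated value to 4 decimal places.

4.2400

Extrapolated value = (9·A(h/3) − A(h)) / (9 − 1)
= (9·4.311053 − 4.879302) / 8
= 33.920175 / 8 = 4.240022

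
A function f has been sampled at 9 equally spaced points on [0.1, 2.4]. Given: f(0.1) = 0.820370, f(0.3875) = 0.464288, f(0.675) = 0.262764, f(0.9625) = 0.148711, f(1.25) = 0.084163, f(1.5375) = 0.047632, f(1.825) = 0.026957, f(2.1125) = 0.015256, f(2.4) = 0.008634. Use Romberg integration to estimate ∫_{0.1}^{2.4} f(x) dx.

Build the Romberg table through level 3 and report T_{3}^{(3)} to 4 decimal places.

T_{0}^{(0)} (trapezoid, 1 panel, h=2.3000): 0.953355
T_{1}^{(0)} (trapezoid, 2 panels, h=1.1500): 0.573465
T_{2}^{(0)} (trapezoid, 4 panels, h=0.5750): 0.453322
T_{3}^{(0)} (trapezoid, 8 panels, h=0.2875): 0.420978
T_{1}^{(1)} = 0.573465 + (0.573465 − 0.953355)/3 = 0.446835
T_{2}^{(1)} = 0.453322 + (0.453322 − 0.573465)/3 = 0.413274
T_{3}^{(1)} = 0.420978 + (0.420978 − 0.453322)/3 = 0.410197
T_{2}^{(2)} = 0.413274 + (0.413274 − 0.446835)/15 = 0.411037
T_{3}^{(2)} = 0.410197 + (0.410197 − 0.413274)/15 = 0.409992
T_{3}^{(3)} = 0.409992 + (0.409992 − 0.411037)/63 = 0.409975

0.4100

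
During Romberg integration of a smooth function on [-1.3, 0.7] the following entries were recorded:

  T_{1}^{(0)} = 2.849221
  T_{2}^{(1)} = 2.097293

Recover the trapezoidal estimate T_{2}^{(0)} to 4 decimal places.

From T_{2}^{(1)} = (4·T_{2}^{(0)} − T_{1}^{(0)})/3, solve for T_{2}^{(0)}:
4·T_{2}^{(0)} = 3·2.097293 + 2.849221 = 9.141100
T_{2}^{(0)} = 2.285275

2.2853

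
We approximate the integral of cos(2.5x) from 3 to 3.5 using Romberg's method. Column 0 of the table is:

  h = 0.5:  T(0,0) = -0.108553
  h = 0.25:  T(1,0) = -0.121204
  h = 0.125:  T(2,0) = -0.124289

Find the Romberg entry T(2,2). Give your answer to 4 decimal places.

-0.1253

T(1,1) = -0.121204 + (-0.121204 − (-0.108553))/3 = -0.125421
T(2,1) = -0.124289 + (-0.124289 − (-0.121204))/3 = -0.125317
T(2,2) = (16·(-0.125317) − (-0.125421)) / 15 = -0.125310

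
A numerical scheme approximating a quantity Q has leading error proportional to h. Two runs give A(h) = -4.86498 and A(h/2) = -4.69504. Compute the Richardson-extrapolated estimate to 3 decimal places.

-4.525

Extrapolated value = (2·A(h/2) − A(h)) / (2 − 1)
= (2·(-4.69504) − (-4.86498)) / 1
= -4.52510 / 1 = -4.52510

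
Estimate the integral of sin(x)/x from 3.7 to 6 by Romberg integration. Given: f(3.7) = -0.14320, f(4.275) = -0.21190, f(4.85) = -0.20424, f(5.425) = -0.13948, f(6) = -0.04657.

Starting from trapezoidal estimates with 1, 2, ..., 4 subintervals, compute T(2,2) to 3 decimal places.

T(0,0) (trapezoid, 1 panel, h=2.3000): -0.21824
T(1,0) (trapezoid, 2 panels, h=1.1500): -0.34399
T(2,0) (trapezoid, 4 panels, h=0.5750): -0.37404
T(1,1) = -0.34399 + (-0.34399 − (-0.21824))/3 = -0.38591
T(2,1) = -0.37404 + (-0.37404 − (-0.34399))/3 = -0.38406
T(2,2) = -0.38406 + (-0.38406 − (-0.38591))/15 = -0.38394

-0.384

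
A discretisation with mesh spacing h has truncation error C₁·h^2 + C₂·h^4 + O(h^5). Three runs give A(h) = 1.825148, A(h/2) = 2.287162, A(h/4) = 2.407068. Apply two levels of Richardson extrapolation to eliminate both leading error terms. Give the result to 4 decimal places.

2.4474

First eliminate the h^2 term (factor 2^2 = 4):
  B₁ = (4·2.287162 − 1.825148)/3 = 2.441167
  B₂ = (4·2.407068 − 2.287162)/3 = 2.447037
Then eliminate the h^4 term (factor 2^4 = 16):
  (16·2.447037 − 2.441167)/15 = 2.447428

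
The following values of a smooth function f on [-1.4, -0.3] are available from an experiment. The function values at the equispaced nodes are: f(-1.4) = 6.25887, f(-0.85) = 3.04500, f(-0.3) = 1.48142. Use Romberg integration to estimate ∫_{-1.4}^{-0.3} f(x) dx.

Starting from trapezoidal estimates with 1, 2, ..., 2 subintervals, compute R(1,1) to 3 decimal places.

R(0,0) (trapezoid, 1 panel, h=1.1000): 4.25716
R(1,0) (trapezoid, 2 panels, h=0.5500): 3.80333
R(1,1) = 3.80333 + (3.80333 − 4.25716)/3 = 3.65205

3.652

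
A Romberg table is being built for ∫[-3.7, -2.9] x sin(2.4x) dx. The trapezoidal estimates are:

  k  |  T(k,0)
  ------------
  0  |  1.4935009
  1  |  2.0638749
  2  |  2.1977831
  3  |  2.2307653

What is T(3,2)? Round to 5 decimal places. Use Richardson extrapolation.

T(2,1) = 2.1977831 + (2.1977831 − 2.0638749)/3 = 2.2424192
T(3,1) = 2.2307653 + (2.2307653 − 2.1977831)/3 = 2.2417594
T(3,2) = 2.2417594 + (2.2417594 − 2.2424192)/15 = 2.2417154

2.24172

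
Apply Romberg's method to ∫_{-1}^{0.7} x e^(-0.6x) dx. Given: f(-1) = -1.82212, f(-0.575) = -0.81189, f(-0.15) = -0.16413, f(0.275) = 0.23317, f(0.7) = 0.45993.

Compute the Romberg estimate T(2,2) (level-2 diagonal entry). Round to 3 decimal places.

T(0,0) (trapezoid, 1 panel, h=1.7000): -1.15786
T(1,0) (trapezoid, 2 panels, h=0.8500): -0.71844
T(2,0) (trapezoid, 4 panels, h=0.4250): -0.60518
T(1,1) = -0.71844 + (-0.71844 − (-1.15786))/3 = -0.57197
T(2,1) = -0.60518 + (-0.60518 − (-0.71844))/3 = -0.56743
T(2,2) = -0.56743 + (-0.56743 − (-0.57197))/15 = -0.56713

-0.567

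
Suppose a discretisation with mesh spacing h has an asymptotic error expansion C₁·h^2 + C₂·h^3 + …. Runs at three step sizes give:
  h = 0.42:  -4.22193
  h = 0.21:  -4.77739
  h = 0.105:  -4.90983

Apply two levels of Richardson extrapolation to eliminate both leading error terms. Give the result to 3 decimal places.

-4.953

First eliminate the h^2 term (factor 2^2 = 4):
  B₁ = (4·(-4.77739) − (-4.22193))/3 = -4.96254
  B₂ = (4·(-4.90983) − (-4.77739))/3 = -4.95398
Then eliminate the h^3 term (factor 2^3 = 8):
  (8·(-4.95398) − (-4.96254))/7 = -4.95276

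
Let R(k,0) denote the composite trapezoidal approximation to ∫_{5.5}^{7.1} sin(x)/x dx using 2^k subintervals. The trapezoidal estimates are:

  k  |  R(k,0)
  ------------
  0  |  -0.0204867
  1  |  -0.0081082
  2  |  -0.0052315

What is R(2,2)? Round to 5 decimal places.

Richardson extrapolation on the trapezoidal column (denominator 4−1=3):
R(1,1) = -0.0081082 + (-0.0081082 − (-0.0204867))/3 = -0.0039820
R(2,1) = -0.0052315 + (-0.0052315 − (-0.0081082))/3 = -0.0042726
R(2,2) = -0.0042726 + (-0.0042726 − (-0.0039820))/15 = -0.0042920

-0.00429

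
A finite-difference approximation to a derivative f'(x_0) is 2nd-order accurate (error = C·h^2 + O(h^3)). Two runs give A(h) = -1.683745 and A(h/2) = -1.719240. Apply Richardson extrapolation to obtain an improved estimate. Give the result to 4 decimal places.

-1.7311

The leading error scales as h^2; refining by a factor of 2 reduces it by 2^2 = 4.
Extrapolated value = (4·A(h/2) − A(h)) / (4 − 1)
= (4·(-1.719240) − (-1.683745)) / 3
= -5.193215 / 3 = -1.731072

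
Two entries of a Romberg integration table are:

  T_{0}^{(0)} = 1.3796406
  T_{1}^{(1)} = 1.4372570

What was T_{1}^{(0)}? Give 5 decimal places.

1.42285

From T_{1}^{(1)} = (4·T_{1}^{(0)} − T_{0}^{(0)})/3, solve for T_{1}^{(0)}:
4·T_{1}^{(0)} = 3·1.4372570 + 1.3796406 = 5.6914116
T_{1}^{(0)} = 1.4228529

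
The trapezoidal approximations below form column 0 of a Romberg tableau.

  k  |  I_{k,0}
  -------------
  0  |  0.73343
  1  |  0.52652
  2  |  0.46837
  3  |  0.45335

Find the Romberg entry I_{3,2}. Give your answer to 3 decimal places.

I_{2,1} = 0.46837 + (0.46837 − 0.52652)/3 = 0.44899
I_{3,1} = 0.45335 + (0.45335 − 0.46837)/3 = 0.44834
I_{3,2} = 0.44834 + (0.44834 − 0.44899)/15 = 0.44830

0.448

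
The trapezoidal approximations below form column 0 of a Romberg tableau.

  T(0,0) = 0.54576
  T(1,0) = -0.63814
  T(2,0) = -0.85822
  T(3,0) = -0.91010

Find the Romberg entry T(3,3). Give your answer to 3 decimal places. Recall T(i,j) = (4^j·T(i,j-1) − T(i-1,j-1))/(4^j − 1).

-0.927

Richardson extrapolation on the trapezoidal column (denominator 4−1=3):
T(1,1) = -0.63814 + (-0.63814 − 0.54576)/3 = -1.03277
T(2,1) = (4·(-0.85822) − (-0.63814)) / 3 = -0.93158
T(3,1) = (4·(-0.91010) − (-0.85822)) / 3 = -0.92739
T(2,2) = (16·(-0.93158) − (-1.03277)) / 15 = -0.92483
T(3,2) = (16·(-0.92739) − (-0.93158)) / 15 = -0.92711
T(3,3) = (64·(-0.92711) − (-0.92483)) / 63 = -0.92715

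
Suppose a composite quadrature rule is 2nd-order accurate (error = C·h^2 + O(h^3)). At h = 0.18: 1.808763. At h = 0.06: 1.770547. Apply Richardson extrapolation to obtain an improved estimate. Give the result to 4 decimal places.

1.7658

The leading error scales as h^2; refining by a factor of 3 reduces it by 3^2 = 9.
Extrapolated value = (9·A(h/3) − A(h)) / (9 − 1)
= (9·1.770547 − 1.808763) / 8
= 14.126160 / 8 = 1.765770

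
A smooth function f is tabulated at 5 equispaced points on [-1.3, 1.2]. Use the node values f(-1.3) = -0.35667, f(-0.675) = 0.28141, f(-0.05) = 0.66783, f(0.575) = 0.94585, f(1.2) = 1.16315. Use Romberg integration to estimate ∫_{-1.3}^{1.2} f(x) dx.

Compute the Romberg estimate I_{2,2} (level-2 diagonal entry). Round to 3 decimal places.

1.470

I_{0,0} (trapezoid, 1 panel, h=2.5000): 1.00810
I_{1,0} (trapezoid, 2 panels, h=1.2500): 1.33884
I_{2,0} (trapezoid, 4 panels, h=0.6250): 1.43646
I_{1,1} = 1.33884 + (1.33884 − 1.00810)/3 = 1.44909
I_{2,1} = 1.43646 + (1.43646 − 1.33884)/3 = 1.46900
I_{2,2} = 1.46900 + (1.46900 − 1.44909)/15 = 1.47033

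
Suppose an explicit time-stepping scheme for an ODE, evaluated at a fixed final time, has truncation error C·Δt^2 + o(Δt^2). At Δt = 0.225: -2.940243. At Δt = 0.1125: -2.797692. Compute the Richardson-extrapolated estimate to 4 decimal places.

-2.7502

The leading error scales as Δt^2; refining by a factor of 2 reduces it by 2^2 = 4.
Extrapolated value = (4·A(Δt/2) − A(Δt)) / (4 − 1)
= (4·(-2.797692) − (-2.940243)) / 3
= -8.250525 / 3 = -2.750175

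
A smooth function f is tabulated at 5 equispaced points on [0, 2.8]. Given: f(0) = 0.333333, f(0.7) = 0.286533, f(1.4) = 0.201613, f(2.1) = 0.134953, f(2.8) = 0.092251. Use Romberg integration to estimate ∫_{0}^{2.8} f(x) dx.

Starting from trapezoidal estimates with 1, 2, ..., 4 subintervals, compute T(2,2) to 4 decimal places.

0.5876

T(0,0) (trapezoid, 1 panel, h=2.8000): 0.595818
T(1,0) (trapezoid, 2 panels, h=1.4000): 0.580167
T(2,0) (trapezoid, 4 panels, h=0.7000): 0.585124
T(1,1) = 0.580167 + (0.580167 − 0.595818)/3 = 0.574950
T(2,1) = 0.585124 + (0.585124 − 0.580167)/3 = 0.586776
T(2,2) = 0.586776 + (0.586776 − 0.574950)/15 = 0.587564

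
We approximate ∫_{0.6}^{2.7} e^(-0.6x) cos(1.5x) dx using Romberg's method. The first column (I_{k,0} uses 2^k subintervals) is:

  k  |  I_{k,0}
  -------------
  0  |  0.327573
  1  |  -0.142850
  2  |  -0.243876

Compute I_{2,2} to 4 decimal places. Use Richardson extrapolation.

-0.2761

Richardson extrapolation on the trapezoidal column (denominator 4−1=3):
I_{1,1} = -0.142850 + (-0.142850 − 0.327573)/3 = -0.299658
I_{2,1} = (4·(-0.243876) − (-0.142850)) / 3 = -0.277551
I_{2,2} = (16·(-0.277551) − (-0.299658)) / 15 = -0.276077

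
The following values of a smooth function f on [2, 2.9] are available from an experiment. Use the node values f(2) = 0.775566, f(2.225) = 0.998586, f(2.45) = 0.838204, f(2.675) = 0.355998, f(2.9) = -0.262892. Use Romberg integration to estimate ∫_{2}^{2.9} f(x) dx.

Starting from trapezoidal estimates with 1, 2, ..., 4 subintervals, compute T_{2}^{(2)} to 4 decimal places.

0.5699

T_{0}^{(0)} (trapezoid, 1 panel, h=0.9000): 0.230703
T_{1}^{(0)} (trapezoid, 2 panels, h=0.4500): 0.492543
T_{2}^{(0)} (trapezoid, 4 panels, h=0.2250): 0.551053
T_{1}^{(1)} = 0.492543 + (0.492543 − 0.230703)/3 = 0.579823
T_{2}^{(1)} = 0.551053 + (0.551053 − 0.492543)/3 = 0.570556
T_{2}^{(2)} = 0.570556 + (0.570556 − 0.579823)/15 = 0.569938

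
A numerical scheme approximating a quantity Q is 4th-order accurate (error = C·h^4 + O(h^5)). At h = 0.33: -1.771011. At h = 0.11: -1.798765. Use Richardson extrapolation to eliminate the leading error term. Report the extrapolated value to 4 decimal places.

Extrapolated value = (81·A(h/3) − A(h)) / (81 − 1)
= (81·(-1.798765) − (-1.771011)) / 80
= -143.928954 / 80 = -1.799112

-1.7991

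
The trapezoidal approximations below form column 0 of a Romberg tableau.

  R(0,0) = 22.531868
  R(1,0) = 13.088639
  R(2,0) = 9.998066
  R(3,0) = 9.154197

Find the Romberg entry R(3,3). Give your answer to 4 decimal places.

8.8660

R(1,1) = 13.088639 + (13.088639 − 22.531868)/3 = 9.940896
R(2,1) = 9.998066 + (9.998066 − 13.088639)/3 = 8.967875
R(3,1) = 9.154197 + (9.154197 − 9.998066)/3 = 8.872907
R(2,2) = 8.967875 + (8.967875 − 9.940896)/15 = 8.903007
R(3,2) = (16·8.872907 − 8.967875) / 15 = 8.866576
R(3,3) = (64·8.866576 − 8.903007) / 63 = 8.865998
(Column j=1 coincides with Simpson's rule on the same nodes.)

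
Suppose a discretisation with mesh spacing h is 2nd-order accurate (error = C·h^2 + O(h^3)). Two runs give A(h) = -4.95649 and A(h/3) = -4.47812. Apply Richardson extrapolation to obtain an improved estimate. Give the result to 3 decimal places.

-4.418

Extrapolated value = (9·A(h/3) − A(h)) / (9 − 1)
= (9·(-4.47812) − (-4.95649)) / 8
= -35.34659 / 8 = -4.41832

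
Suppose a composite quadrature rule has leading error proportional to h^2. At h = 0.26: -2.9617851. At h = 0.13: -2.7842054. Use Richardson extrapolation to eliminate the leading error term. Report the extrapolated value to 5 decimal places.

Extrapolated value = (4·A(h/2) − A(h)) / (4 − 1)
= (4·(-2.7842054) − (-2.9617851)) / 3
= -8.1750365 / 3 = -2.7250122

-2.72501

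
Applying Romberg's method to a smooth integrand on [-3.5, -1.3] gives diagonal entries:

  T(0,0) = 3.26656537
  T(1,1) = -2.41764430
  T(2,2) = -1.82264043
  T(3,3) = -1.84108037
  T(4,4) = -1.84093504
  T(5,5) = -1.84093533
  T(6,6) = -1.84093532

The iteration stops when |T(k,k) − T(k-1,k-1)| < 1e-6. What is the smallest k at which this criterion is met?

k = 5

|T(1,1) − T(0,0)| = 5.68420967 ≥ 1e-6
|T(2,2) − T(1,1)| = 0.59500387 ≥ 1e-6
|T(3,3) − T(2,2)| = 0.01843994 ≥ 1e-6
|T(4,4) − T(3,3)| = 0.00014533 ≥ 1e-6
|T(5,5) − T(4,4)| = 0.00000029 < 1e-6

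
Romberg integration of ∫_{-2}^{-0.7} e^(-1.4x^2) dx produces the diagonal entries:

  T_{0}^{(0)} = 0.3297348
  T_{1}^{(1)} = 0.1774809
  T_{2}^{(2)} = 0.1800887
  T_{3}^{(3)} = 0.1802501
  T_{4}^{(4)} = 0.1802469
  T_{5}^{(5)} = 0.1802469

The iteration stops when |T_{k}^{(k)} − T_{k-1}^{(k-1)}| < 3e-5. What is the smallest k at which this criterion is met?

k = 4

|T_{1}^{(1)} − T_{0}^{(0)}| = 0.1522539 ≥ 3e-5
|T_{2}^{(2)} − T_{1}^{(1)}| = 0.0026078 ≥ 3e-5
|T_{3}^{(3)} − T_{2}^{(2)}| = 0.0001614 ≥ 3e-5
|T_{4}^{(4)} − T_{3}^{(3)}| = 0.0000032 < 3e-5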